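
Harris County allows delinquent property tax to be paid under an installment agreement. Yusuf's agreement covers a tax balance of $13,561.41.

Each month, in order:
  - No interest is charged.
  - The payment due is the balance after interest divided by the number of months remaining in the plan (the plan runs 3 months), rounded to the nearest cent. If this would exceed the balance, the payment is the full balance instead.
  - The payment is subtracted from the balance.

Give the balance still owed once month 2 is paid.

Month 1: opening $13,561.41; payment $4,520.47; balance $9,040.94
Month 2: opening $9,040.94; payment $4,520.47; balance $4,520.47

$4,520.47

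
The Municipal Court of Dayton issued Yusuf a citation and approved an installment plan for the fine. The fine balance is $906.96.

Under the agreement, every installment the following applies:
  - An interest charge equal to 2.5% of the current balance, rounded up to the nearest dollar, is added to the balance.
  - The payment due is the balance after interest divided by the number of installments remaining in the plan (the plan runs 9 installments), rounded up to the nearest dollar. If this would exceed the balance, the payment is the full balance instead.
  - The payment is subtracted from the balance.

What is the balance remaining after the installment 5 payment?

$455.96

Installment 1: $906.96 +$23.00 interest = $929.96; pay $104.00 → $825.96
Installment 2: $825.96 +$21.00 interest = $846.96; pay $106.00 → $740.96
Installment 3: $740.96 +$19.00 interest = $759.96; pay $109.00 → $650.96
Installment 4: $650.96 +$17.00 interest = $667.96; pay $112.00 → $555.96
Installment 5: $555.96 +$14.00 interest = $569.96; pay $114.00 → $455.96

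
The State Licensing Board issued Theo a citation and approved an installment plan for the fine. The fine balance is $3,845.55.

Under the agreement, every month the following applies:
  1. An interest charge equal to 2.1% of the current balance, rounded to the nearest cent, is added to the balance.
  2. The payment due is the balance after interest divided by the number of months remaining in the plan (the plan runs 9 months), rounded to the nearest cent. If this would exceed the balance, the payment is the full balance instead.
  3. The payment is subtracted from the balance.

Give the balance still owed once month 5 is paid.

$1,896.29

Month 1: opening $3,845.55; interest $80.76 → $3,926.31; payment $436.26; balance $3,490.05
Month 2: opening $3,490.05; interest $73.29 → $3,563.34; payment $445.42; balance $3,117.92
Month 3: opening $3,117.92; interest $65.48 → $3,183.40; payment $454.77; balance $2,728.63
Month 4: opening $2,728.63; interest $57.30 → $2,785.93; payment $464.32; balance $2,321.61
Month 5: opening $2,321.61; interest $48.75 → $2,370.36; payment $474.07; balance $1,896.29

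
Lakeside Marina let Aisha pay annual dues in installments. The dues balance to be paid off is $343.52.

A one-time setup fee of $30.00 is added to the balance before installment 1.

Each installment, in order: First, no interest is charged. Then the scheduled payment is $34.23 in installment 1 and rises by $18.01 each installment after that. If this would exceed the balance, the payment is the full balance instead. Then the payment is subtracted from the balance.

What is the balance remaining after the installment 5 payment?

$22.27

Installment 1: $373.52 − $34.23 → $339.29
Installment 2: $339.29 − $52.24 → $287.05
Installment 3: $287.05 − $70.25 → $216.80
Installment 4: $216.80 − $88.26 → $128.54
Installment 5: $128.54 − $106.27 → $22.27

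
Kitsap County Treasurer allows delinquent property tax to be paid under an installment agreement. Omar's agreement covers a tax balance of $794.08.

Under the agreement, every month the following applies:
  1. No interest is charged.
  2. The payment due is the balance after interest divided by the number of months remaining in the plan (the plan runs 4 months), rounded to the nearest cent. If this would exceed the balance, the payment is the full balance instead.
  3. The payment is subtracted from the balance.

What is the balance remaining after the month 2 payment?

$397.04

# | Opening | Payment | End bal
1 | $794.08 | $198.52 | $595.56
2 | $595.56 | $198.52 | $397.04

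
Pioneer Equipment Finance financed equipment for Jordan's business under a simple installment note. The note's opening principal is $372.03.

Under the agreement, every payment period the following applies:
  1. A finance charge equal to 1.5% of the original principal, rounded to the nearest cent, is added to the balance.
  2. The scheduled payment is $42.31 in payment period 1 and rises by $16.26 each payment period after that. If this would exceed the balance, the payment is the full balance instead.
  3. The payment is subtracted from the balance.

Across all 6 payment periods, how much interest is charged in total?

$33.48

Payment period 1: $372.03 +$5.58 interest = $377.61; pay $42.31 → $335.30
Payment period 2: $335.30 +$5.58 interest = $340.88; pay $58.57 → $282.31
Payment period 3: $282.31 +$5.58 interest = $287.89; pay $74.83 → $213.06
Payment period 4: $213.06 +$5.58 interest = $218.64; pay $91.09 → $127.55
Payment period 5: $127.55 +$5.58 interest = $133.13; pay $107.35 → $25.78
Payment period 6: $25.78 +$5.58 interest = $31.36; pay $31.36 → $0.00
Total interest: $5.58 + $5.58 + $5.58 + $5.58 + $5.58 + $5.58 = $33.48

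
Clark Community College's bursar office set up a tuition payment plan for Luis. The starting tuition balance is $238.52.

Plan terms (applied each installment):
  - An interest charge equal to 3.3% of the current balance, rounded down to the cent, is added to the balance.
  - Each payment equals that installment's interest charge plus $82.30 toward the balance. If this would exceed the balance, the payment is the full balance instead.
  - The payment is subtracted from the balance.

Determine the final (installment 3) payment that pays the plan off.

$76.35

Installment 1: opening $238.52; interest $7.87 → $246.39; payment $90.17; balance $156.22
Installment 2: opening $156.22; interest $5.15 → $161.37; payment $87.45; balance $73.92
Installment 3: opening $73.92; interest $2.43 → $76.35; payment $76.35; balance $0.00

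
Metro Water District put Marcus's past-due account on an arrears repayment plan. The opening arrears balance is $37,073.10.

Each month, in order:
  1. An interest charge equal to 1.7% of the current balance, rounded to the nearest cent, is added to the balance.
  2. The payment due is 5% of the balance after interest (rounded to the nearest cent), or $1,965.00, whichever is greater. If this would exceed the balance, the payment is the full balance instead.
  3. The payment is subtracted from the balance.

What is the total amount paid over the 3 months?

Month 1: opening $37,073.10; interest $630.24 → $37,703.34; payment $1,965.00; balance $35,738.34
Month 2: opening $35,738.34; interest $607.55 → $36,345.89; payment $1,965.00; balance $34,380.89
Month 3: opening $34,380.89; interest $584.48 → $34,965.37; payment $1,965.00; balance $33,000.37
Total paid: $5,895.00

$5,895.00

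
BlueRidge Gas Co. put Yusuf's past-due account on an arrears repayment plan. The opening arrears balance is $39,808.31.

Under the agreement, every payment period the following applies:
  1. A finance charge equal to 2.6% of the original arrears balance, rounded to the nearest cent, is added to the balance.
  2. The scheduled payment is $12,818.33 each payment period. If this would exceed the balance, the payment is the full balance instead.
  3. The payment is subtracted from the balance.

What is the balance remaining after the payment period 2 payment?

Payment period 1: $39,808.31 +$1,035.02 interest = $40,843.33; pay $12,818.33 → $28,025.00
Payment period 2: $28,025.00 +$1,035.02 interest = $29,060.02; pay $12,818.33 → $16,241.69

$16,241.69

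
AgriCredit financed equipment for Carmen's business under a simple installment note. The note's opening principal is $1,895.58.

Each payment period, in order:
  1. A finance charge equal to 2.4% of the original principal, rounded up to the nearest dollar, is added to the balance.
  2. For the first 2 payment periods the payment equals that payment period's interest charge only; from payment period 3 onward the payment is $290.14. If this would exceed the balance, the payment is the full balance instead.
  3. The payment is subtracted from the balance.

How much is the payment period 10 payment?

$232.60

Payment period 1: opening $1,895.58; interest $46.00 → $1,941.58; payment $46.00; balance $1,895.58
Payment period 2: opening $1,895.58; interest $46.00 → $1,941.58; payment $46.00; balance $1,895.58
Payment period 3: opening $1,895.58; interest $46.00 → $1,941.58; payment $290.14; balance $1,651.44
Payment period 4: opening $1,651.44; interest $46.00 → $1,697.44; payment $290.14; balance $1,407.30
Payment period 5: opening $1,407.30; interest $46.00 → $1,453.30; payment $290.14; balance $1,163.16
Payment period 6: opening $1,163.16; interest $46.00 → $1,209.16; payment $290.14; balance $919.02
Payment period 7: opening $919.02; interest $46.00 → $965.02; payment $290.14; balance $674.88
Payment period 8: opening $674.88; interest $46.00 → $720.88; payment $290.14; balance $430.74
Payment period 9: opening $430.74; interest $46.00 → $476.74; payment $290.14; balance $186.60
Payment period 10: opening $186.60; interest $46.00 → $232.60; payment $232.60; balance $0.00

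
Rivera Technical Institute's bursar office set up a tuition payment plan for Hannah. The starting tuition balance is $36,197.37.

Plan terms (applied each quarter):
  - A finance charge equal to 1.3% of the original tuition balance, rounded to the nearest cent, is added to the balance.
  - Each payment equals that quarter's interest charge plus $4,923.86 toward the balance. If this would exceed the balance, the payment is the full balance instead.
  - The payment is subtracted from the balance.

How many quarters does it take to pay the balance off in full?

# | Opening | Interest | Payment | End bal
1 | $36,197.37 | $470.57 | $5,394.43 | $31,273.51
2 | $31,273.51 | $470.57 | $5,394.43 | $26,349.65
3 | $26,349.65 | $470.57 | $5,394.43 | $21,425.79
4 | $21,425.79 | $470.57 | $5,394.43 | $16,501.93
5 | $16,501.93 | $470.57 | $5,394.43 | $11,578.07
6 | $11,578.07 | $470.57 | $5,394.43 | $6,654.21
7 | $6,654.21 | $470.57 | $5,394.43 | $1,730.35
8 | $1,730.35 | $470.57 | $2,200.92 | $0.00
Balance reaches $0.00 in quarter 8.

8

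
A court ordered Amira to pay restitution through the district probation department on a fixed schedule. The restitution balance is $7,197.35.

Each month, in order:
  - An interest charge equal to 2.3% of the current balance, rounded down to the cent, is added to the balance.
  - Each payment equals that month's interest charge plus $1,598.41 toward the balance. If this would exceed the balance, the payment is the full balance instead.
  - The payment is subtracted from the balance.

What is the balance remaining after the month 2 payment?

Month 1: $7,197.35 +$165.53 interest = $7,362.88; pay $1,763.94 → $5,598.94
Month 2: $5,598.94 +$128.77 interest = $5,727.71; pay $1,727.18 → $4,000.53

$4,000.53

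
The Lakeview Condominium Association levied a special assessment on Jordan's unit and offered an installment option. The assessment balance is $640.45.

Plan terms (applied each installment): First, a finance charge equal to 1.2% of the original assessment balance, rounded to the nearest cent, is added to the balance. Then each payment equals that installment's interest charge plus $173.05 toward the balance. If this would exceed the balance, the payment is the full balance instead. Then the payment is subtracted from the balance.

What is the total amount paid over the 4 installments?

$671.21

# | Opening | Interest | Payment | End bal
1 | $640.45 | $7.69 | $180.74 | $467.40
2 | $467.40 | $7.69 | $180.74 | $294.35
3 | $294.35 | $7.69 | $180.74 | $121.30
4 | $121.30 | $7.69 | $128.99 | $0.00
Total paid: $671.21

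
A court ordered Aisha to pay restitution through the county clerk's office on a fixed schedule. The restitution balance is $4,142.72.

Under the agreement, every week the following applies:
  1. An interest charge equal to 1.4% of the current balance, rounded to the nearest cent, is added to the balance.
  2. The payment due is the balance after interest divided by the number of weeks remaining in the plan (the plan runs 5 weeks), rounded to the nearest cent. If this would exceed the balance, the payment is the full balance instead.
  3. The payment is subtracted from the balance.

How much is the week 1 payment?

$840.14

Week 1: opening $4,142.72; interest $58.00 → $4,200.72; payment $840.14; balance $3,360.58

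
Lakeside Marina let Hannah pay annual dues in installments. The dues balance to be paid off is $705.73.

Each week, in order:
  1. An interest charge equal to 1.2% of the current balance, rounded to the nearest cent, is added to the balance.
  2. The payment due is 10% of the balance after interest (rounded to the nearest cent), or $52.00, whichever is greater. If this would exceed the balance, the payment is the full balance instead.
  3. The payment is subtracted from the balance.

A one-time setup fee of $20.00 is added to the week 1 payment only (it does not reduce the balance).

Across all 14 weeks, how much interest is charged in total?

# | Opening | Interest | Payment | Fee | End bal
1 | $705.73 | $8.47 | $71.42 | $20.00 | $642.78
2 | $642.78 | $7.71 | $65.05 | — | $585.44
3 | $585.44 | $7.03 | $59.25 | — | $533.22
4 | $533.22 | $6.40 | $53.96 | — | $485.66
5 | $485.66 | $5.83 | $52.00 | — | $439.49
6 | $439.49 | $5.27 | $52.00 | — | $392.76
7 | $392.76 | $4.71 | $52.00 | — | $345.47
8 | $345.47 | $4.15 | $52.00 | — | $297.62
9 | $297.62 | $3.57 | $52.00 | — | $249.19
10 | $249.19 | $2.99 | $52.00 | — | $200.18
11 | $200.18 | $2.40 | $52.00 | — | $150.58
12 | $150.58 | $1.81 | $52.00 | — | $100.39
13 | $100.39 | $1.20 | $52.00 | — | $49.59
14 | $49.59 | $0.60 | $50.19 | — | $0.00
Total interest: $8.47 + $7.71 + $7.03 + $6.40 + $5.83 + $5.27 + $4.71 + $4.15 + $3.57 + $2.99 + $2.40 + $1.81 + $1.20 + $0.60 = $62.14

$62.14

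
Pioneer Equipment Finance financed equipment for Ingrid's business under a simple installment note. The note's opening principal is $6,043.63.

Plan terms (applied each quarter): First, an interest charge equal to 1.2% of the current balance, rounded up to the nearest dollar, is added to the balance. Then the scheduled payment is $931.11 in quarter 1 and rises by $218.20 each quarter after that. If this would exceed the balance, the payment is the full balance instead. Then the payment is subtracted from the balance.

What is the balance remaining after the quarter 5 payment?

Quarter 1: $6,043.63 +$73.00 interest = $6,116.63; pay $931.11 → $5,185.52
Quarter 2: $5,185.52 +$63.00 interest = $5,248.52; pay $1,149.31 → $4,099.21
Quarter 3: $4,099.21 +$50.00 interest = $4,149.21; pay $1,367.51 → $2,781.70
Quarter 4: $2,781.70 +$34.00 interest = $2,815.70; pay $1,585.71 → $1,229.99
Quarter 5: $1,229.99 +$15.00 interest = $1,244.99; pay $1,244.99 → $0.00

$0.00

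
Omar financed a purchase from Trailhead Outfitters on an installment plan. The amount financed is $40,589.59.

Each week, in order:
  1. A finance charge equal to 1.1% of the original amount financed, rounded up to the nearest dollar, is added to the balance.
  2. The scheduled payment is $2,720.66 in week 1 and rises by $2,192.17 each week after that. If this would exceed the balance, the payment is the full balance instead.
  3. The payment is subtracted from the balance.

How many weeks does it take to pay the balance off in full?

6

# | Opening | Interest | Payment | End bal
1 | $40,589.59 | $447.00 | $2,720.66 | $38,315.93
2 | $38,315.93 | $447.00 | $4,912.83 | $33,850.10
3 | $33,850.10 | $447.00 | $7,105.00 | $27,192.10
4 | $27,192.10 | $447.00 | $9,297.17 | $18,341.93
5 | $18,341.93 | $447.00 | $11,489.34 | $7,299.59
6 | $7,299.59 | $447.00 | $7,746.59 | $0.00
Balance reaches $0.00 in week 6.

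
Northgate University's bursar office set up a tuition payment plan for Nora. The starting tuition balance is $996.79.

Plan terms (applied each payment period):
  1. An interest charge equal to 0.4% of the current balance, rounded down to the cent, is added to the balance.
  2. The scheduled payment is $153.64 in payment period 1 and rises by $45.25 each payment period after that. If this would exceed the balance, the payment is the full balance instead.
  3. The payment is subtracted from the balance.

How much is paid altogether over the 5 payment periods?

Payment period 1: opening $996.79; interest $3.98 → $1,000.77; payment $153.64; balance $847.13
Payment period 2: opening $847.13; interest $3.38 → $850.51; payment $198.89; balance $651.62
Payment period 3: opening $651.62; interest $2.60 → $654.22; payment $244.14; balance $410.08
Payment period 4: opening $410.08; interest $1.64 → $411.72; payment $289.39; balance $122.33
Payment period 5: opening $122.33; interest $0.48 → $122.81; payment $122.81; balance $0.00
Total paid: $1,008.87

$1,008.87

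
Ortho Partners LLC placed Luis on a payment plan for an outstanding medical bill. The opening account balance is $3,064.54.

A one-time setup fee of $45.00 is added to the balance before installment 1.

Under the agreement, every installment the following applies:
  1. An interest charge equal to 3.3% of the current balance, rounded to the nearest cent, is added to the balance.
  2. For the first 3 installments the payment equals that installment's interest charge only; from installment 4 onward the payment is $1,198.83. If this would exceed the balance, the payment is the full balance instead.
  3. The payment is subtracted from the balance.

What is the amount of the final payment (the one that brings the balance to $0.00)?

# | Opening | Interest | Payment | End bal
1 | $3,109.54 | $102.61 | $102.61 | $3,109.54
2 | $3,109.54 | $102.61 | $102.61 | $3,109.54
3 | $3,109.54 | $102.61 | $102.61 | $3,109.54
4 | $3,109.54 | $102.61 | $1,198.83 | $2,013.32
5 | $2,013.32 | $66.44 | $1,198.83 | $880.93
6 | $880.93 | $29.07 | $910.00 | $0.00

$910.00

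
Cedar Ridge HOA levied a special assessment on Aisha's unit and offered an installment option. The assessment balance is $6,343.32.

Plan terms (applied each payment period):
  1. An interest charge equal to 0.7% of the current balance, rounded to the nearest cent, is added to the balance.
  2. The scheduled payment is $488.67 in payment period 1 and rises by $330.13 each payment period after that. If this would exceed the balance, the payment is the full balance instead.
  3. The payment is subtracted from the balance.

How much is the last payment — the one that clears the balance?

$771.53

Payment period 1: opening $6,343.32; interest $44.40 → $6,387.72; payment $488.67; balance $5,899.05
Payment period 2: opening $5,899.05; interest $41.29 → $5,940.34; payment $818.80; balance $5,121.54
Payment period 3: opening $5,121.54; interest $35.85 → $5,157.39; payment $1,148.93; balance $4,008.46
Payment period 4: opening $4,008.46; interest $28.06 → $4,036.52; payment $1,479.06; balance $2,557.46
Payment period 5: opening $2,557.46; interest $17.90 → $2,575.36; payment $1,809.19; balance $766.17
Payment period 6: opening $766.17; interest $5.36 → $771.53; payment $771.53; balance $0.00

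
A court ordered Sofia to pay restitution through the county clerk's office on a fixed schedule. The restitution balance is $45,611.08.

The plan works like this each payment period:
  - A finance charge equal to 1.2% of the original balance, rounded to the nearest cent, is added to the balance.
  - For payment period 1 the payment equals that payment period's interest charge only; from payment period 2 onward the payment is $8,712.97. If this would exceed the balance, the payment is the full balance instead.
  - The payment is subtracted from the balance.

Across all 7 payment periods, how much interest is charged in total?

# | Opening | Interest | Payment | End bal
1 | $45,611.08 | $547.33 | $547.33 | $45,611.08
2 | $45,611.08 | $547.33 | $8,712.97 | $37,445.44
3 | $37,445.44 | $547.33 | $8,712.97 | $29,279.80
4 | $29,279.80 | $547.33 | $8,712.97 | $21,114.16
5 | $21,114.16 | $547.33 | $8,712.97 | $12,948.52
6 | $12,948.52 | $547.33 | $8,712.97 | $4,782.88
7 | $4,782.88 | $547.33 | $5,330.21 | $0.00
Total interest: $547.33 + $547.33 + $547.33 + $547.33 + $547.33 + $547.33 + $547.33 = $3,831.31

$3,831.31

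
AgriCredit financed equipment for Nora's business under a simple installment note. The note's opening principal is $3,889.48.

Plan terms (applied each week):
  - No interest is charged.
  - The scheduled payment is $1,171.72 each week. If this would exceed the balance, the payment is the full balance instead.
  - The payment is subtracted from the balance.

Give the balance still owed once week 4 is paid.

Week 1: opening $3,889.48; payment $1,171.72; balance $2,717.76
Week 2: opening $2,717.76; payment $1,171.72; balance $1,546.04
Week 3: opening $1,546.04; payment $1,171.72; balance $374.32
Week 4: opening $374.32; payment $374.32; balance $0.00

$0.00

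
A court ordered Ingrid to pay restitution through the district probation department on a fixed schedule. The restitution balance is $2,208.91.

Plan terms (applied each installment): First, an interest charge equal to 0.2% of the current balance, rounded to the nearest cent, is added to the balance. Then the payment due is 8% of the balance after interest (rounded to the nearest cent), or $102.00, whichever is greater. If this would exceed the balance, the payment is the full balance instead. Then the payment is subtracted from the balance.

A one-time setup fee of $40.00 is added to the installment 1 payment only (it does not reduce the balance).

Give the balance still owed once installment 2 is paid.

$1,877.10

# | Opening | Interest | Payment | Fee | End bal
1 | $2,208.91 | $4.42 | $177.07 | $40.00 | $2,036.26
2 | $2,036.26 | $4.07 | $163.23 | — | $1,877.10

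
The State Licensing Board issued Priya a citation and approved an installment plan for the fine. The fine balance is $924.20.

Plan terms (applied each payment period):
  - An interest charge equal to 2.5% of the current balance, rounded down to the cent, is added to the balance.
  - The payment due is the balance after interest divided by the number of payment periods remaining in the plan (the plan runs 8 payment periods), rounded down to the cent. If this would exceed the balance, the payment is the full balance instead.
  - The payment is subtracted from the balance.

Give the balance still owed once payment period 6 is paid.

Payment period 1: $924.20 +$23.10 interest = $947.30; pay $118.41 → $828.89
Payment period 2: $828.89 +$20.72 interest = $849.61; pay $121.37 → $728.24
Payment period 3: $728.24 +$18.20 interest = $746.44; pay $124.40 → $622.04
Payment period 4: $622.04 +$15.55 interest = $637.59; pay $127.51 → $510.08
Payment period 5: $510.08 +$12.75 interest = $522.83; pay $130.70 → $392.13
Payment period 6: $392.13 +$9.80 interest = $401.93; pay $133.97 → $267.96

$267.96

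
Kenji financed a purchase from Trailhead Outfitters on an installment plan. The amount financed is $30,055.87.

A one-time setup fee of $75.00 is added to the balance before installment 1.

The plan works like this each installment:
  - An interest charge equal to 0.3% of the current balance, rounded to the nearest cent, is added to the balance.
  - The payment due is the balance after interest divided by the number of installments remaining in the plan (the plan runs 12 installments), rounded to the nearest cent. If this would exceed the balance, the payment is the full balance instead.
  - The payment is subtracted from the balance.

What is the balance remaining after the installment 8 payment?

$10,287.22

Installment 1: opening $30,130.87; interest $90.39 → $30,221.26; payment $2,518.44; balance $27,702.82
Installment 2: opening $27,702.82; interest $83.11 → $27,785.93; payment $2,525.99; balance $25,259.94
Installment 3: opening $25,259.94; interest $75.78 → $25,335.72; payment $2,533.57; balance $22,802.15
Installment 4: opening $22,802.15; interest $68.41 → $22,870.56; payment $2,541.17; balance $20,329.39
Installment 5: opening $20,329.39; interest $60.99 → $20,390.38; payment $2,548.80; balance $17,841.58
Installment 6: opening $17,841.58; interest $53.52 → $17,895.10; payment $2,556.44; balance $15,338.66
Installment 7: opening $15,338.66; interest $46.02 → $15,384.68; payment $2,564.11; balance $12,820.57
Installment 8: opening $12,820.57; interest $38.46 → $12,859.03; payment $2,571.81; balance $10,287.22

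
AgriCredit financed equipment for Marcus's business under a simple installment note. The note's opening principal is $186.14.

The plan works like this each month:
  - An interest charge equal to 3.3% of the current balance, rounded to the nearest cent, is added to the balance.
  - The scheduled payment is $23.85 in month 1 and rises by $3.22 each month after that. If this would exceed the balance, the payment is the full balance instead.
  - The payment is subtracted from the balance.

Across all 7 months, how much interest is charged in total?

Month 1: $186.14 +$6.14 interest = $192.28; pay $23.85 → $168.43
Month 2: $168.43 +$5.56 interest = $173.99; pay $27.07 → $146.92
Month 3: $146.92 +$4.85 interest = $151.77; pay $30.29 → $121.48
Month 4: $121.48 +$4.01 interest = $125.49; pay $33.51 → $91.98
Month 5: $91.98 +$3.04 interest = $95.02; pay $36.73 → $58.29
Month 6: $58.29 +$1.92 interest = $60.21; pay $39.95 → $20.26
Month 7: $20.26 +$0.67 interest = $20.93; pay $20.93 → $0.00
Total interest: $6.14 + $5.56 + $4.85 + $4.01 + $3.04 + $1.92 + $0.67 = $26.19

$26.19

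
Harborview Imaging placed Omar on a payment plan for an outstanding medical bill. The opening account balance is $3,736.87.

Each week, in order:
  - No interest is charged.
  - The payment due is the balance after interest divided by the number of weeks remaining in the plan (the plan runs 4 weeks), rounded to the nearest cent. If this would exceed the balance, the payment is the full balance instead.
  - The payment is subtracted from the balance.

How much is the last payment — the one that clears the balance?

Week 1: $3,736.87 − $934.22 → $2,802.65
Week 2: $2,802.65 − $934.22 → $1,868.43
Week 3: $1,868.43 − $934.22 → $934.21
Week 4: $934.21 − $934.21 → $0.00

$934.21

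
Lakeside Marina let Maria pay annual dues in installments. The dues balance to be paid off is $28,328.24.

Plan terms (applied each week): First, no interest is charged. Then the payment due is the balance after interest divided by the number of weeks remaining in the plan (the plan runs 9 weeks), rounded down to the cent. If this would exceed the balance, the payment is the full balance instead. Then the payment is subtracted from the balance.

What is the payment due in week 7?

Week 1: opening $28,328.24; payment $3,147.58; balance $25,180.66
Week 2: opening $25,180.66; payment $3,147.58; balance $22,033.08
Week 3: opening $22,033.08; payment $3,147.58; balance $18,885.50
Week 4: opening $18,885.50; payment $3,147.58; balance $15,737.92
Week 5: opening $15,737.92; payment $3,147.58; balance $12,590.34
Week 6: opening $12,590.34; payment $3,147.58; balance $9,442.76
Week 7: opening $9,442.76; payment $3,147.58; balance $6,295.18

$3,147.58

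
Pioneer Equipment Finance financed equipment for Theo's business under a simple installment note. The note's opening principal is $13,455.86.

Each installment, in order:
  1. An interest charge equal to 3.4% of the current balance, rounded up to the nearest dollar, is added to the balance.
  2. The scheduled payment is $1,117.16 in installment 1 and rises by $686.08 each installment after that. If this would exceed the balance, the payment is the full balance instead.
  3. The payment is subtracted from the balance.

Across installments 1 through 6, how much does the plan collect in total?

Installment 1: opening $13,455.86; interest $458.00 → $13,913.86; payment $1,117.16; balance $12,796.70
Installment 2: opening $12,796.70; interest $436.00 → $13,232.70; payment $1,803.24; balance $11,429.46
Installment 3: opening $11,429.46; interest $389.00 → $11,818.46; payment $2,489.32; balance $9,329.14
Installment 4: opening $9,329.14; interest $318.00 → $9,647.14; payment $3,175.40; balance $6,471.74
Installment 5: opening $6,471.74; interest $221.00 → $6,692.74; payment $3,861.48; balance $2,831.26
Installment 6: opening $2,831.26; interest $97.00 → $2,928.26; payment $2,928.26; balance $0.00
Total paid: $15,374.86

$15,374.86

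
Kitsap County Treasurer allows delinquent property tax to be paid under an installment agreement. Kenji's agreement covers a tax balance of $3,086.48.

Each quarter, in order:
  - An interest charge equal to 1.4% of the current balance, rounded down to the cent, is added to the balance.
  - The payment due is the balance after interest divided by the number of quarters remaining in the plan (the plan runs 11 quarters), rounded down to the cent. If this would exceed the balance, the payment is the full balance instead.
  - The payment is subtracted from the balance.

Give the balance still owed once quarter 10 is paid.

Quarter 1: $3,086.48 +$43.21 interest = $3,129.69; pay $284.51 → $2,845.18
Quarter 2: $2,845.18 +$39.83 interest = $2,885.01; pay $288.50 → $2,596.51
Quarter 3: $2,596.51 +$36.35 interest = $2,632.86; pay $292.54 → $2,340.32
Quarter 4: $2,340.32 +$32.76 interest = $2,373.08; pay $296.63 → $2,076.45
Quarter 5: $2,076.45 +$29.07 interest = $2,105.52; pay $300.78 → $1,804.74
Quarter 6: $1,804.74 +$25.26 interest = $1,830.00; pay $305.00 → $1,525.00
Quarter 7: $1,525.00 +$21.35 interest = $1,546.35; pay $309.27 → $1,237.08
Quarter 8: $1,237.08 +$17.31 interest = $1,254.39; pay $313.59 → $940.80
Quarter 9: $940.80 +$13.17 interest = $953.97; pay $317.99 → $635.98
Quarter 10: $635.98 +$8.90 interest = $644.88; pay $322.44 → $322.44

$322.44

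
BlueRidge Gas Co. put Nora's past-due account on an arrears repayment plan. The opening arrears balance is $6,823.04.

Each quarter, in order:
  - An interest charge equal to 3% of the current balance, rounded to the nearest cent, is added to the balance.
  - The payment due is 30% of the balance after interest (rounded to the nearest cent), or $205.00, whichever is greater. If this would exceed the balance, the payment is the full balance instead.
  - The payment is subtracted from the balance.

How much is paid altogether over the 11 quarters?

Quarter 1: opening $6,823.04; interest $204.69 → $7,027.73; payment $2,108.32; balance $4,919.41
Quarter 2: opening $4,919.41; interest $147.58 → $5,066.99; payment $1,520.10; balance $3,546.89
Quarter 3: opening $3,546.89; interest $106.41 → $3,653.30; payment $1,095.99; balance $2,557.31
Quarter 4: opening $2,557.31; interest $76.72 → $2,634.03; payment $790.21; balance $1,843.82
Quarter 5: opening $1,843.82; interest $55.31 → $1,899.13; payment $569.74; balance $1,329.39
Quarter 6: opening $1,329.39; interest $39.88 → $1,369.27; payment $410.78; balance $958.49
Quarter 7: opening $958.49; interest $28.75 → $987.24; payment $296.17; balance $691.07
Quarter 8: opening $691.07; interest $20.73 → $711.80; payment $213.54; balance $498.26
Quarter 9: opening $498.26; interest $14.95 → $513.21; payment $205.00; balance $308.21
Quarter 10: opening $308.21; interest $9.25 → $317.46; payment $205.00; balance $112.46
Quarter 11: opening $112.46; interest $3.37 → $115.83; payment $115.83; balance $0.00
Total paid: $7,530.68

$7,530.68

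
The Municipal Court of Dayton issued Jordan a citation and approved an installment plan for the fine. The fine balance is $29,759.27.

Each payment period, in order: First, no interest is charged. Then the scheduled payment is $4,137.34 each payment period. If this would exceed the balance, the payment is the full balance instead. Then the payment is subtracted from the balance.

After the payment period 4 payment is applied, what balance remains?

Payment period 1: opening $29,759.27; payment $4,137.34; balance $25,621.93
Payment period 2: opening $25,621.93; payment $4,137.34; balance $21,484.59
Payment period 3: opening $21,484.59; payment $4,137.34; balance $17,347.25
Payment period 4: opening $17,347.25; payment $4,137.34; balance $13,209.91

$13,209.91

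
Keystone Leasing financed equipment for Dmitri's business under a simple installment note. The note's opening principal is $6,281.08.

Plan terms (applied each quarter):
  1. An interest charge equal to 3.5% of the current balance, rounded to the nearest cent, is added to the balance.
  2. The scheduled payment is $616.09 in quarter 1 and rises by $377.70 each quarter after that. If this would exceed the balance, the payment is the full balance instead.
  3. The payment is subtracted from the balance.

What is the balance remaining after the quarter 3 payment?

# | Opening | Interest | Payment | End bal
1 | $6,281.08 | $219.84 | $616.09 | $5,884.83
2 | $5,884.83 | $205.97 | $993.79 | $5,097.01
3 | $5,097.01 | $178.40 | $1,371.49 | $3,903.92

$3,903.92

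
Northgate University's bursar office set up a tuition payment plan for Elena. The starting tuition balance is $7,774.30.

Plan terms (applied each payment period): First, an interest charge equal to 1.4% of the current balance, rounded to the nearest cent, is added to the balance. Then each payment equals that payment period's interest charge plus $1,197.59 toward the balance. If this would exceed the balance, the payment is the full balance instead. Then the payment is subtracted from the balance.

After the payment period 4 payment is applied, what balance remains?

$2,983.94

# | Opening | Interest | Payment | End bal
1 | $7,774.30 | $108.84 | $1,306.43 | $6,576.71
2 | $6,576.71 | $92.07 | $1,289.66 | $5,379.12
3 | $5,379.12 | $75.31 | $1,272.90 | $4,181.53
4 | $4,181.53 | $58.54 | $1,256.13 | $2,983.94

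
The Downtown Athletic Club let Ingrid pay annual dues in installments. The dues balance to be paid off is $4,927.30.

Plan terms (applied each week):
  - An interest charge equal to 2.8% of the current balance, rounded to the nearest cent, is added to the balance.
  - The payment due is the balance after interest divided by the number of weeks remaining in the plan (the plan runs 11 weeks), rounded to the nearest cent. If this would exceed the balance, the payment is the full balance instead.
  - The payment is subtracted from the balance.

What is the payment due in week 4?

# | Opening | Interest | Payment | End bal
1 | $4,927.30 | $137.96 | $460.48 | $4,604.78
2 | $4,604.78 | $128.93 | $473.37 | $4,260.34
3 | $4,260.34 | $119.29 | $486.63 | $3,893.00
4 | $3,893.00 | $109.00 | $500.25 | $3,501.75

$500.25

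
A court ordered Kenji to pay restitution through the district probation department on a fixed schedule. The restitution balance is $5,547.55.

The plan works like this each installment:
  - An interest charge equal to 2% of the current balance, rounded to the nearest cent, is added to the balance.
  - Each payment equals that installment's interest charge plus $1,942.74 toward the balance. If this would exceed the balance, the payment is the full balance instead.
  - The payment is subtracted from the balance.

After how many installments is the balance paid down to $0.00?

3

Installment 1: $5,547.55 +$110.95 interest = $5,658.50; pay $2,053.69 → $3,604.81
Installment 2: $3,604.81 +$72.10 interest = $3,676.91; pay $2,014.84 → $1,662.07
Installment 3: $1,662.07 +$33.24 interest = $1,695.31; pay $1,695.31 → $0.00
Balance reaches $0.00 in installment 3.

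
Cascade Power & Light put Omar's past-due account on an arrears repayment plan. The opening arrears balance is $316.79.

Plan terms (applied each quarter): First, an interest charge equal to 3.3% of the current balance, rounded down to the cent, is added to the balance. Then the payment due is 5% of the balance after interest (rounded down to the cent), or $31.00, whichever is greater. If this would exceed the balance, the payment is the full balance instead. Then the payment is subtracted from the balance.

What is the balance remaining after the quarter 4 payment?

$230.43

Quarter 1: $316.79 +$10.45 interest = $327.24; pay $31.00 → $296.24
Quarter 2: $296.24 +$9.77 interest = $306.01; pay $31.00 → $275.01
Quarter 3: $275.01 +$9.07 interest = $284.08; pay $31.00 → $253.08
Quarter 4: $253.08 +$8.35 interest = $261.43; pay $31.00 → $230.43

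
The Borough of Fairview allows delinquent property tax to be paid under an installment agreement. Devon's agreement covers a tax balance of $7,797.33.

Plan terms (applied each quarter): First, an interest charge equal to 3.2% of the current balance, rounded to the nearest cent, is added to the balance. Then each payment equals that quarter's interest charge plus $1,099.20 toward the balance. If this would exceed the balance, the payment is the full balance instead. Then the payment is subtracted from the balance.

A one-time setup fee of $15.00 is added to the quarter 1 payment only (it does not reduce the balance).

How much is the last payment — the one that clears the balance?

$106.22

Quarter 1: opening $7,797.33; interest $249.51 → $8,046.84; payment $1,348.71 (+ $15.00 fee); balance $6,698.13
Quarter 2: opening $6,698.13; interest $214.34 → $6,912.47; payment $1,313.54; balance $5,598.93
Quarter 3: opening $5,598.93; interest $179.17 → $5,778.10; payment $1,278.37; balance $4,499.73
Quarter 4: opening $4,499.73; interest $143.99 → $4,643.72; payment $1,243.19; balance $3,400.53
Quarter 5: opening $3,400.53; interest $108.82 → $3,509.35; payment $1,208.02; balance $2,301.33
Quarter 6: opening $2,301.33; interest $73.64 → $2,374.97; payment $1,172.84; balance $1,202.13
Quarter 7: opening $1,202.13; interest $38.47 → $1,240.60; payment $1,137.67; balance $102.93
Quarter 8: opening $102.93; interest $3.29 → $106.22; payment $106.22; balance $0.00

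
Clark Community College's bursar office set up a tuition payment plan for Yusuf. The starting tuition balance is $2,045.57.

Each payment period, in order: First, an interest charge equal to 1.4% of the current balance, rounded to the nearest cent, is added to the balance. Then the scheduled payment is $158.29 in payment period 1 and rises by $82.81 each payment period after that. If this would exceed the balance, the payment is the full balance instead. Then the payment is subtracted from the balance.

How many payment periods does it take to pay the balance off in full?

6

Payment period 1: $2,045.57 +$28.64 interest = $2,074.21; pay $158.29 → $1,915.92
Payment period 2: $1,915.92 +$26.82 interest = $1,942.74; pay $241.10 → $1,701.64
Payment period 3: $1,701.64 +$23.82 interest = $1,725.46; pay $323.91 → $1,401.55
Payment period 4: $1,401.55 +$19.62 interest = $1,421.17; pay $406.72 → $1,014.45
Payment period 5: $1,014.45 +$14.20 interest = $1,028.65; pay $489.53 → $539.12
Payment period 6: $539.12 +$7.55 interest = $546.67; pay $546.67 → $0.00
Balance reaches $0.00 in payment period 6.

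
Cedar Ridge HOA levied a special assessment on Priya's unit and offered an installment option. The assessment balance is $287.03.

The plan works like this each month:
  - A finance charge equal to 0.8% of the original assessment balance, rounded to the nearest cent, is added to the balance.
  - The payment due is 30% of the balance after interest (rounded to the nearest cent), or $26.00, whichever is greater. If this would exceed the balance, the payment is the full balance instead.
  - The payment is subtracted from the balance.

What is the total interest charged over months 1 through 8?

Month 1: opening $287.03; interest $2.30 → $289.33; payment $86.80; balance $202.53
Month 2: opening $202.53; interest $2.30 → $204.83; payment $61.45; balance $143.38
Month 3: opening $143.38; interest $2.30 → $145.68; payment $43.70; balance $101.98
Month 4: opening $101.98; interest $2.30 → $104.28; payment $31.28; balance $73.00
Month 5: opening $73.00; interest $2.30 → $75.30; payment $26.00; balance $49.30
Month 6: opening $49.30; interest $2.30 → $51.60; payment $26.00; balance $25.60
Month 7: opening $25.60; interest $2.30 → $27.90; payment $26.00; balance $1.90
Month 8: opening $1.90; interest $2.30 → $4.20; payment $4.20; balance $0.00
Total interest: $2.30 + $2.30 + $2.30 + $2.30 + $2.30 + $2.30 + $2.30 + $2.30 = $18.40

$18.40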